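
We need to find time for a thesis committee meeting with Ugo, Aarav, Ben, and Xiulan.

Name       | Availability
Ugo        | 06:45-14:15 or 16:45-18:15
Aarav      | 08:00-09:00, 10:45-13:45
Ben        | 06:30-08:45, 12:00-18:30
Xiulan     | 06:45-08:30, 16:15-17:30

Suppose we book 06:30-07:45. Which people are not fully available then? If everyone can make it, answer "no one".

Aarav, Ugo, Xiulan

Ugo: not fully free for 06:30-07:45. Aarav: not fully free for 06:30-07:45. Ben: free for 06:30-07:45. Xiulan: not fully free for 06:30-07:45.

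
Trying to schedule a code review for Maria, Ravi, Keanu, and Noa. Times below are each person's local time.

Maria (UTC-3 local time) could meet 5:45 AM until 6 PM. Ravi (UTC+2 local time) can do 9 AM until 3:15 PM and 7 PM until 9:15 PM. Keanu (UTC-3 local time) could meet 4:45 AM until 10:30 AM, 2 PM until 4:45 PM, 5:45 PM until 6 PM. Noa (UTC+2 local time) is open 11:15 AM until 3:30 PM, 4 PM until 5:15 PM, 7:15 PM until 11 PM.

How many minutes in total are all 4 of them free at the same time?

360

Maria in UTC: 08:45-21:00 (add 3h to convert from UTC-3).
Ravi in UTC: 07:00-13:15, 17:00-19:15 (subtract 2h to convert from UTC+2).
Keanu in UTC: 07:45-13:30, 17:00-19:45, 20:45-21:00 (add 3h to convert from UTC-3).
Noa in UTC: 09:15-13:30, 14:00-15:15, 17:15-21:00 (subtract 2h to convert from UTC+2).
Maria ∩ Ravi: 08:45-13:15, 17:00-19:15.
Maria ∩ Ravi ∩ Keanu: 08:45-13:15, 17:00-19:15.
Maria ∩ Ravi ∩ Keanu ∩ Noa: 09:15-13:15, 17:15-19:15.
Those are the intersection windows.
Summing the common windows: 240 + 120 = 360 minutes.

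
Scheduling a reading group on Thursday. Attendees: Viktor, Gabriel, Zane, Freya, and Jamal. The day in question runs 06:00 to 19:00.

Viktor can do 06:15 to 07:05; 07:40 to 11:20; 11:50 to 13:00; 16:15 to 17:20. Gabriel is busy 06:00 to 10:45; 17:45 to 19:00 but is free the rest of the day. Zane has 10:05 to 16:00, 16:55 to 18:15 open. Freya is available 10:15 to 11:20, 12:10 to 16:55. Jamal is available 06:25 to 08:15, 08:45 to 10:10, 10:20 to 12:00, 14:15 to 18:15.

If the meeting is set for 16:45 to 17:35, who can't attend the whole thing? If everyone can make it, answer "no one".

Freya, Viktor, Zane

Viktor free: 06:15-07:05, 07:40-11:20, 11:50-13:00, 16:15-17:20.
Gabriel free: 10:45-17:45 (invert busy blocks within the working day).
Zane free: 10:05-16:00, 16:55-18:15.
Freya free: 10:15-11:20, 12:10-16:55.
Jamal free: 06:25-08:15, 08:45-10:10, 10:20-12:00, 14:15-18:15.
Viktor: not fully free for 16:45-17:35. Gabriel: free for 16:45-17:35. Zane: not fully free for 16:45-17:35. Freya: not fully free for 16:45-17:35. Jamal: free for 16:45-17:35.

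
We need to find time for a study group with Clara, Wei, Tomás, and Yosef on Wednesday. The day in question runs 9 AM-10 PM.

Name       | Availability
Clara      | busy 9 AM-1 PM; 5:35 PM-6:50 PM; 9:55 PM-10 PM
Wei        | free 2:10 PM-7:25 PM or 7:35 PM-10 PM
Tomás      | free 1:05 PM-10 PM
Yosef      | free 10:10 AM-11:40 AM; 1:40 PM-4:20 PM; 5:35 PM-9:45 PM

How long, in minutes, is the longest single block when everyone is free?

130

Clara free: 13:00-17:35, 18:50-21:55 (invert busy blocks within the working day).
Wei free: 14:10-19:25, 19:35-22:00.
Tomás free: 13:05-22:00.
Yosef free: 10:10-11:40, 13:40-16:20, 17:35-21:45.
Clara ∩ Wei: 14:10-17:35, 18:50-19:25, 19:35-21:55.
Clara ∩ Wei ∩ Tomás: 14:10-17:35, 18:50-19:25, 19:35-21:55.
Clara ∩ Wei ∩ Tomás ∩ Yosef: 14:10-16:20, 18:50-19:25, 19:35-21:45.
The longest is 14:10-16:20 at 130 minutes.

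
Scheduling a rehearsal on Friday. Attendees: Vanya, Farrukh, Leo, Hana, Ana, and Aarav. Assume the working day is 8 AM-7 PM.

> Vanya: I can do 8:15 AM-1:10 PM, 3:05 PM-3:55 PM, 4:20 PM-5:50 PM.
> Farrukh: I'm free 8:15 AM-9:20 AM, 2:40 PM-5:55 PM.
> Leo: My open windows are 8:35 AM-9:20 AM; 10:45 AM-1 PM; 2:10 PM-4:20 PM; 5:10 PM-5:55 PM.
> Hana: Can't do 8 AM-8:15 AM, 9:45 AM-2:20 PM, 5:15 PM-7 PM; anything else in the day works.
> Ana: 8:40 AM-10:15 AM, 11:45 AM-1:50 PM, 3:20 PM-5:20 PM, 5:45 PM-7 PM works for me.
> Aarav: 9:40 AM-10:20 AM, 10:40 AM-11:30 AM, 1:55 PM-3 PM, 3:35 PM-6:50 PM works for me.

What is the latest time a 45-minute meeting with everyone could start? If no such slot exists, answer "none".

Vanya free: 08:15-13:10, 15:05-15:55, 16:20-17:50.
Farrukh free: 08:15-09:20, 14:40-17:55.
Leo free: 08:35-09:20, 10:45-13:00, 14:10-16:20, 17:10-17:55.
Hana free: 08:15-09:45, 14:20-17:15 (invert busy blocks within the working day).
Ana free: 08:40-10:15, 11:45-13:50, 15:20-17:20, 17:45-19:00.
Aarav free: 09:40-10:20, 10:40-11:30, 13:55-15:00, 15:35-18:50.
Vanya ∩ Farrukh: 08:15-09:20, 15:05-15:55, 16:20-17:50.
Vanya ∩ Farrukh ∩ Leo: 08:35-09:20, 15:05-15:55, 17:10-17:50.
Vanya ∩ Farrukh ∩ Leo ∩ Hana: 08:35-09:20, 15:05-15:55, 17:10-17:15.
Vanya ∩ Farrukh ∩ Leo ∩ Hana ∩ Ana: 08:40-09:20, 15:20-15:55, 17:10-17:15.
Vanya ∩ Farrukh ∩ Leo ∩ Hana ∩ Ana ∩ Aarav: 15:35-15:55, 17:10-17:15.
No common window is at least 45 minutes long.

none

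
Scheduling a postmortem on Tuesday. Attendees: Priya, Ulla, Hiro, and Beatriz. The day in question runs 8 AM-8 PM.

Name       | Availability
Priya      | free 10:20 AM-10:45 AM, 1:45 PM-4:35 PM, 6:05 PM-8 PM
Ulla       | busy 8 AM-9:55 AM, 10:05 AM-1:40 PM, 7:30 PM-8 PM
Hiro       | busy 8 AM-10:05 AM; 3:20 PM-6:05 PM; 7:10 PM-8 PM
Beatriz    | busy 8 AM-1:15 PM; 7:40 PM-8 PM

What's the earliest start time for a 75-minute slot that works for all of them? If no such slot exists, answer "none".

Priya free: 10:20-10:45, 13:45-16:35, 18:05-20:00.
Ulla free: 09:55-10:05, 13:40-19:30 (invert busy blocks within the working day).
Hiro free: 10:05-15:20, 18:05-19:10 (invert busy blocks within the working day).
Beatriz free: 13:15-19:40 (invert busy blocks within the working day).
Priya ∩ Ulla: 13:45-16:35, 18:05-19:30.
Priya ∩ Ulla ∩ Hiro: 13:45-15:20, 18:05-19:10.
Priya ∩ Ulla ∩ Hiro ∩ Beatriz: 13:45-15:20, 18:05-19:10.
The first common window of at least 75 minutes is 13:45-15:20, so the earliest start is 13:45.

13:45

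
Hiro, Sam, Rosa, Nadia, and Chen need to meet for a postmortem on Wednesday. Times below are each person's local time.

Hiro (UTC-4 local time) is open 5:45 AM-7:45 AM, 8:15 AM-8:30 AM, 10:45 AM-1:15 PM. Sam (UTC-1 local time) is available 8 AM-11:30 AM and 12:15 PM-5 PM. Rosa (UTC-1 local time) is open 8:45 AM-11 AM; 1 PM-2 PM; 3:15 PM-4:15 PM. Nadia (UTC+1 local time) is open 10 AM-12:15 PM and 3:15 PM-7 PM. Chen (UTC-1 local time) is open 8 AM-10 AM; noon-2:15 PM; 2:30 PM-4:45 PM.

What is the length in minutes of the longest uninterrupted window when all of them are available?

Hiro in UTC: 09:45-11:45, 12:15-12:30, 14:45-17:15 (add 4h to convert from UTC-4).
Sam in UTC: 09:00-12:30, 13:15-18:00 (add 1h to convert from UTC-1).
Rosa in UTC: 09:45-12:00, 14:00-15:00, 16:15-17:15 (add 1h to convert from UTC-1).
Nadia in UTC: 09:00-11:15, 14:15-18:00 (subtract 1h to convert from UTC+1).
Chen in UTC: 09:00-11:00, 13:00-15:15, 15:30-17:45 (add 1h to convert from UTC-1).
Hiro ∩ Sam: 09:45-11:45, 12:15-12:30, 14:45-17:15.
Hiro ∩ Sam ∩ Rosa: 09:45-11:45, 14:45-15:00, 16:15-17:15.
Hiro ∩ Sam ∩ Rosa ∩ Nadia: 09:45-11:15, 14:45-15:00, 16:15-17:15.
Hiro ∩ Sam ∩ Rosa ∩ Nadia ∩ Chen: 09:45-11:00, 14:45-15:00, 16:15-17:15.
The longest is 09:45-11:00 at 75 minutes.

75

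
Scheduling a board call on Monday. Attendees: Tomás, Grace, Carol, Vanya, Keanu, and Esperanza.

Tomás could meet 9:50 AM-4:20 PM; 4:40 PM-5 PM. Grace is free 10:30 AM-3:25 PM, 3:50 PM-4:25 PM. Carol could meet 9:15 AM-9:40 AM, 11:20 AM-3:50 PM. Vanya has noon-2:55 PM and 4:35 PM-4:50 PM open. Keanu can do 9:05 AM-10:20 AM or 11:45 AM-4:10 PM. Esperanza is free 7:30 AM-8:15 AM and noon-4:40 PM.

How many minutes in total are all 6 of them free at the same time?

175

Tomás ∩ Grace: 10:30-15:25, 15:50-16:20.
Tomás ∩ Grace ∩ Carol: 11:20-15:25.
Tomás ∩ Grace ∩ Carol ∩ Vanya: 12:00-14:55.
Tomás ∩ Grace ∩ Carol ∩ Vanya ∩ Keanu: 12:00-14:55.
Tomás ∩ Grace ∩ Carol ∩ Vanya ∩ Keanu ∩ Esperanza: 12:00-14:55.
That's a single block of 175 minutes.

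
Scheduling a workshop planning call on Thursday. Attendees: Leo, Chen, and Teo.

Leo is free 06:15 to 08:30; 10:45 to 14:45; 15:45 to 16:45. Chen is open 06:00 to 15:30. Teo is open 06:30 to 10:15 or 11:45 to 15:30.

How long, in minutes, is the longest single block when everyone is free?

Leo ∩ Chen: 06:15-08:30, 10:45-14:45.
Leo ∩ Chen ∩ Teo: 06:30-08:30, 11:45-14:45.
So the common availability across everyone is 06:30-08:30, 11:45-14:45.
The longest is 11:45-14:45 at 180 minutes.

180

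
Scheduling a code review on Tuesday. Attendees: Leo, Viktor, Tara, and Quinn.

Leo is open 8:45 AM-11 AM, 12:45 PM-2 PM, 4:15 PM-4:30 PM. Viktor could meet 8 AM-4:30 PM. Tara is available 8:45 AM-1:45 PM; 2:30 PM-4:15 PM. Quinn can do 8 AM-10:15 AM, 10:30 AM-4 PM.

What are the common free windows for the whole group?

08:45-10:15, 10:30-11:00, 12:45-13:45

Leo ∩ Viktor: 08:45-11:00, 12:45-14:00, 16:15-16:30.
Leo ∩ Viktor ∩ Tara: 08:45-11:00, 12:45-13:45.
Leo ∩ Viktor ∩ Tara ∩ Quinn: 08:45-10:15, 10:30-11:00, 12:45-13:45.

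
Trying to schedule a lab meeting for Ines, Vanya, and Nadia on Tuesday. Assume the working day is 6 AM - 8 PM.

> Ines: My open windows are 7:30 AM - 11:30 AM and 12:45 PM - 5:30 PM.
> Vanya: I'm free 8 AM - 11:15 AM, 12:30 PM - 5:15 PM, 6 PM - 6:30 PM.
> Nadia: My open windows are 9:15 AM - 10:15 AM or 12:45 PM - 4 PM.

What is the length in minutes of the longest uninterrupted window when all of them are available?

Ines ∩ Vanya: 08:00-11:15, 12:45-17:15.
Ines ∩ Vanya ∩ Nadia: 09:15-10:15, 12:45-16:00.
The longest is 12:45-16:00 at 195 minutes.

195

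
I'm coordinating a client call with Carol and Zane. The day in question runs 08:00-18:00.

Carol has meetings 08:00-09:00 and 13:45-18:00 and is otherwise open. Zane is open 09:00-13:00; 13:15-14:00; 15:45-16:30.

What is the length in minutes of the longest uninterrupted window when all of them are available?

Carol free: 09:00-13:45 (invert busy blocks within the working day).
Zane free: 09:00-13:00, 13:15-14:00, 15:45-16:30.
Carol ∩ Zane: 09:00-13:00, 13:15-13:45.
So the common availability across everyone is 09:00-13:00, 13:15-13:45.
The longest is 09:00-13:00 at 240 minutes.

240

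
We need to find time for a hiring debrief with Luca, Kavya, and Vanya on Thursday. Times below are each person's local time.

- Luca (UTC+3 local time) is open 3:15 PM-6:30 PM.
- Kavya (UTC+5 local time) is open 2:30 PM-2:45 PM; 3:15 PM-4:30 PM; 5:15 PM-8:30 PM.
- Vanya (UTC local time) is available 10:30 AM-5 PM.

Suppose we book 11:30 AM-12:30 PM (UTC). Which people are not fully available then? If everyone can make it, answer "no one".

Luca in UTC: 12:15-15:30 (subtract 3h to convert from UTC+3).
Kavya in UTC: 09:30-09:45, 10:15-11:30, 12:15-15:30 (subtract 5h to convert from UTC+5).
Vanya in UTC: 10:30-17:00.
Luca: not fully free for 11:30-12:30. Kavya: not fully free for 11:30-12:30. Vanya: free for 11:30-12:30.

Kavya, Luca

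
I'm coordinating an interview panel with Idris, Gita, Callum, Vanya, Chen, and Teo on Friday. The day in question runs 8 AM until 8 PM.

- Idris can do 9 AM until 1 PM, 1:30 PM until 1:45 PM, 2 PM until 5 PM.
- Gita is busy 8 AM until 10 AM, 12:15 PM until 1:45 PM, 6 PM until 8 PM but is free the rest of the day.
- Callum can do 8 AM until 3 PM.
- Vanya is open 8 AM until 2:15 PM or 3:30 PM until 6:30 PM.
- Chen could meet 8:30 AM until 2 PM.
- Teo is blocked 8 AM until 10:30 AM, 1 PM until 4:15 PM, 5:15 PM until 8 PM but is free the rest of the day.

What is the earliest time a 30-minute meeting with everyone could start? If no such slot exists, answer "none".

10:30

Idris free: 09:00-13:00, 13:30-13:45, 14:00-17:00.
Gita free: 10:00-12:15, 13:45-18:00 (invert busy blocks within the working day).
Callum free: 08:00-15:00.
Vanya free: 08:00-14:15, 15:30-18:30.
Chen free: 08:30-14:00.
Teo free: 10:30-13:00, 16:15-17:15 (invert busy blocks within the working day).
Idris ∩ Gita: 10:00-12:15, 14:00-17:00.
Idris ∩ Gita ∩ Callum: 10:00-12:15, 14:00-15:00.
Idris ∩ Gita ∩ Callum ∩ Vanya: 10:00-12:15, 14:00-14:15.
Idris ∩ Gita ∩ Callum ∩ Vanya ∩ Chen: 10:00-12:15.
Idris ∩ Gita ∩ Callum ∩ Vanya ∩ Chen ∩ Teo: 10:30-12:15.
The first common window of at least 30 minutes is 10:30-12:15, so the earliest start is 10:30.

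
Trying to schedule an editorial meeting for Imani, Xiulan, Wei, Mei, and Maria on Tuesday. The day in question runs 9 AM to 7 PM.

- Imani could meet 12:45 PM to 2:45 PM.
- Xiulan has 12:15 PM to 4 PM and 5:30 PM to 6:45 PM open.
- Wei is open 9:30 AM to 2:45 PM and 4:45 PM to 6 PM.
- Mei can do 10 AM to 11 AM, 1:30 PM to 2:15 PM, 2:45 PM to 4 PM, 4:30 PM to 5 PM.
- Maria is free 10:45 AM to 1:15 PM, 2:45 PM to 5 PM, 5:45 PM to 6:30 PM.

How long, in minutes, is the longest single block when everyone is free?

0

Imani ∩ Xiulan: 12:45-14:45.
Imani ∩ Xiulan ∩ Wei: 12:45-14:45.
Imani ∩ Xiulan ∩ Wei ∩ Mei: 13:30-14:15.
Imani ∩ Xiulan ∩ Wei ∩ Mei ∩ Maria: ∅.
There is no time when everyone is free.
No common window exists, so the longest block is 0 minutes.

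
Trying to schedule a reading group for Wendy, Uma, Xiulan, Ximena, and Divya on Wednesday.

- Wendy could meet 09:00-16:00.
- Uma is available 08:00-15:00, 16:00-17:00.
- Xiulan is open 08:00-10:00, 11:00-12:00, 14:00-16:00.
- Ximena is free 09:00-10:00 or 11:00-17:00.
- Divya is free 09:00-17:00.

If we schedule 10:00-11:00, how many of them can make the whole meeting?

3

Wendy, Uma, and Divya can make the full 10:00-11:00 slot — that's 3.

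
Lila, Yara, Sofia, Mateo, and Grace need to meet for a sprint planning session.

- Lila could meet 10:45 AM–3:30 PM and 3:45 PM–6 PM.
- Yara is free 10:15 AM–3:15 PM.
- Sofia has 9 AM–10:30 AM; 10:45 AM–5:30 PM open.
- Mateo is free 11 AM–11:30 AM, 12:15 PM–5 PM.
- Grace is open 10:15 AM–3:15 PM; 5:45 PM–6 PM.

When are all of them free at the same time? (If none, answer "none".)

11:00-11:30, 12:15-15:15

Lila ∩ Yara: 10:45-15:15.
Lila ∩ Yara ∩ Sofia: 10:45-15:15.
Lila ∩ Yara ∩ Sofia ∩ Mateo: 11:00-11:30, 12:15-15:15.
Lila ∩ Yara ∩ Sofia ∩ Mateo ∩ Grace: 11:00-11:30, 12:15-15:15.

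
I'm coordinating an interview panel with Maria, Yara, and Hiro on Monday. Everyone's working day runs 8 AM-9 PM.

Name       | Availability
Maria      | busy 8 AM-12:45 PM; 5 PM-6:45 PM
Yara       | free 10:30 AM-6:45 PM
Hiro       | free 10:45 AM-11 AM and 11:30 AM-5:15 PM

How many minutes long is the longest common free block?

255

Maria free: 12:45-17:00, 18:45-21:00 (invert busy blocks within the working day).
Yara free: 10:30-18:45.
Hiro free: 10:45-11:00, 11:30-17:15.
Maria ∩ Yara: 12:45-17:00.
Maria ∩ Yara ∩ Hiro: 12:45-17:00.
So the common availability across everyone is 12:45-17:00.
The longest is 12:45-17:00 at 255 minutes.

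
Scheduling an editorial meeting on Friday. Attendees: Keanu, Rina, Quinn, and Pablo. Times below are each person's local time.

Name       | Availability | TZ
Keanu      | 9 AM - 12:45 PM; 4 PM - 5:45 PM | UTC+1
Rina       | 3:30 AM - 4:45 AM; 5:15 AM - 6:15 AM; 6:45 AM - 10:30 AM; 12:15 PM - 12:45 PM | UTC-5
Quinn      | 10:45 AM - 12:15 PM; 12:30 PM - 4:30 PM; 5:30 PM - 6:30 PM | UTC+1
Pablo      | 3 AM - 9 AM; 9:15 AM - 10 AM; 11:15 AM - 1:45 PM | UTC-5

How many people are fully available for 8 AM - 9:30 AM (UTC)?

Keanu in UTC: 08:00-11:45, 15:00-16:45 (subtract 1h to convert from UTC+1).
Rina in UTC: 08:30-09:45, 10:15-11:15, 11:45-15:30, 17:15-17:45 (add 5h to convert from UTC-5).
Quinn in UTC: 09:45-11:15, 11:30-15:30, 16:30-17:30 (subtract 1h to convert from UTC+1).
Pablo in UTC: 08:00-14:00, 14:15-15:00, 16:15-18:45 (add 5h to convert from UTC-5).
Keanu and Pablo can make the full 08:00-09:30 slot — that's 2.

2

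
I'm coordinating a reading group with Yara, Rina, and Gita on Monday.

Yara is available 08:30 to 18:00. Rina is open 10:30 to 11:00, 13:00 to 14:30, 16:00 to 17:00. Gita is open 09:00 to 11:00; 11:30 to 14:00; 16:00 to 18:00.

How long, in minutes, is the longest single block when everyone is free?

60

Yara ∩ Rina: 10:30-11:00, 13:00-14:30, 16:00-17:00.
Yara ∩ Rina ∩ Gita: 10:30-11:00, 13:00-14:00, 16:00-17:00.
The longest is 13:00-14:00 at 60 minutes.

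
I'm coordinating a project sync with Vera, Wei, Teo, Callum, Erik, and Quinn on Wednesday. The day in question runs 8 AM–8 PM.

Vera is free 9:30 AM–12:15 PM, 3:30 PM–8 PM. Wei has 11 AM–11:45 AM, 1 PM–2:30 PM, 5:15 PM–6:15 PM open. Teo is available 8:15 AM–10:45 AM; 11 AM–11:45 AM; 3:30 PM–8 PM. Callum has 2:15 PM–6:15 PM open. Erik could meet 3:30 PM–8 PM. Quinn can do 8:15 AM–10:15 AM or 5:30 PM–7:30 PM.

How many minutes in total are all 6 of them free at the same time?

Vera ∩ Wei: 11:00-11:45, 17:15-18:15.
Vera ∩ Wei ∩ Teo: 11:00-11:45, 17:15-18:15.
Vera ∩ Wei ∩ Teo ∩ Callum: 17:15-18:15.
Vera ∩ Wei ∩ Teo ∩ Callum ∩ Erik: 17:15-18:15.
Vera ∩ Wei ∩ Teo ∩ Callum ∩ Erik ∩ Quinn: 17:30-18:15.
That's a single block of 45 minutes.

45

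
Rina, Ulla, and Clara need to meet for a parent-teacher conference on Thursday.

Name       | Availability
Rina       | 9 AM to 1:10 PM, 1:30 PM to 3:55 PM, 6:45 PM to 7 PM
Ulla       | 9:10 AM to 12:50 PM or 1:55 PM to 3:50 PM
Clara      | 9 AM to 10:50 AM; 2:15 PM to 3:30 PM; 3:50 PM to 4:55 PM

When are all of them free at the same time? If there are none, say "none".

09:10-10:50, 14:15-15:30

Rina ∩ Ulla: 09:10-12:50, 13:55-15:50.
Rina ∩ Ulla ∩ Clara: 09:10-10:50, 14:15-15:30.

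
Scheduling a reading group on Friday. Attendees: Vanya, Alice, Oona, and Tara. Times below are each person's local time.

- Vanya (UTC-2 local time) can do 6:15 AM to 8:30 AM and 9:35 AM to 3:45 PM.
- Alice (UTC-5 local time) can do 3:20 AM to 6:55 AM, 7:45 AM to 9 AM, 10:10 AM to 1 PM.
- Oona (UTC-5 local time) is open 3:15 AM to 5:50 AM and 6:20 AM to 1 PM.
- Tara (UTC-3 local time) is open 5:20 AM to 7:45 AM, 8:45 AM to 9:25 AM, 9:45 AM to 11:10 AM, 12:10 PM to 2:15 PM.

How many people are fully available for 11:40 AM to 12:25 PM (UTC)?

Vanya in UTC: 08:15-10:30, 11:35-17:45 (add 2h to convert from UTC-2).
Alice in UTC: 08:20-11:55, 12:45-14:00, 15:10-18:00 (add 5h to convert from UTC-5).
Oona in UTC: 08:15-10:50, 11:20-18:00 (add 5h to convert from UTC-5).
Tara in UTC: 08:20-10:45, 11:45-12:25, 12:45-14:10, 15:10-17:15 (add 3h to convert from UTC-3).
Vanya and Oona can make the full 11:40-12:25 slot — that's 2.

2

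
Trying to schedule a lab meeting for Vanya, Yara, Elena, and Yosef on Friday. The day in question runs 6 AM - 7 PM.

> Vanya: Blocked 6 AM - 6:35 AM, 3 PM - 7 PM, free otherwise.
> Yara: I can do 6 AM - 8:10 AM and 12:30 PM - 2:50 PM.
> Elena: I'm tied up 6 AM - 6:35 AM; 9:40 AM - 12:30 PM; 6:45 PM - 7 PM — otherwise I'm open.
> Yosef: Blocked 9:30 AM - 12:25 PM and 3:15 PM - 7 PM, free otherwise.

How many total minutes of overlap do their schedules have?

Vanya free: 06:35-15:00 (invert busy blocks within the working day).
Yara free: 06:00-08:10, 12:30-14:50.
Elena free: 06:35-09:40, 12:30-18:45 (invert busy blocks within the working day).
Yosef free: 06:00-09:30, 12:25-15:15 (invert busy blocks within the working day).
Vanya ∩ Yara: 06:35-08:10, 12:30-14:50.
Vanya ∩ Yara ∩ Elena: 06:35-08:10, 12:30-14:50.
Vanya ∩ Yara ∩ Elena ∩ Yosef: 06:35-08:10, 12:30-14:50.
Summing the common windows: 95 + 140 = 235 minutes.

235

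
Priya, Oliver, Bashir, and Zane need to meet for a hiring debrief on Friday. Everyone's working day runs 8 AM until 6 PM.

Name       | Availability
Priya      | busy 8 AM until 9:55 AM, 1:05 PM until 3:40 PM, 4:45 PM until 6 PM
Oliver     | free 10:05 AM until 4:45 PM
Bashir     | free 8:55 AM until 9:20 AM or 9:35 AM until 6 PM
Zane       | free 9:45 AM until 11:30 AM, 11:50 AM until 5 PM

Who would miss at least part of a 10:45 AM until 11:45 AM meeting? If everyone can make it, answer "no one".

Priya free: 09:55-13:05, 15:40-16:45 (invert busy blocks within the working day).
Oliver free: 10:05-16:45.
Bashir free: 08:55-09:20, 09:35-18:00.
Zane free: 09:45-11:30, 11:50-17:00.
Priya: free for 10:45-11:45. Oliver: free for 10:45-11:45. Bashir: free for 10:45-11:45. Zane: not fully free for 10:45-11:45.

Zane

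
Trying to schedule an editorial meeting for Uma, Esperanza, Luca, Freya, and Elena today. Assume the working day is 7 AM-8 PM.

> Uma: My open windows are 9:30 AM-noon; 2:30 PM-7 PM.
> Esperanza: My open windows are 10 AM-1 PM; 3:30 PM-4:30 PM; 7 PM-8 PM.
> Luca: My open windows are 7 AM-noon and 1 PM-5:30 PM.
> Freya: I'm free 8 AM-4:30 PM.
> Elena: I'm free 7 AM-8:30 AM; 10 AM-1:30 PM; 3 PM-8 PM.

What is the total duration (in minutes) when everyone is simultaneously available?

180

Uma ∩ Esperanza: 10:00-12:00, 15:30-16:30.
Uma ∩ Esperanza ∩ Luca: 10:00-12:00, 15:30-16:30.
Uma ∩ Esperanza ∩ Luca ∩ Freya: 10:00-12:00, 15:30-16:30.
Uma ∩ Esperanza ∩ Luca ∩ Freya ∩ Elena: 10:00-12:00, 15:30-16:30.
So the common availability across everyone is 10:00-12:00, 15:30-16:30.
Summing the common windows: 120 + 60 = 180 minutes.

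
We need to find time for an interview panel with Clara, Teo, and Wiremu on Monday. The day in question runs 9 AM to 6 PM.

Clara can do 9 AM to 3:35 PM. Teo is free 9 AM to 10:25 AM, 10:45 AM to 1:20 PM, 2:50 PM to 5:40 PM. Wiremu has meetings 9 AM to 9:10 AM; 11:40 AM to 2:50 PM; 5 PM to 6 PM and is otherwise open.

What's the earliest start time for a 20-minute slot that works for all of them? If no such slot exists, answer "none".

09:10

Clara free: 09:00-15:35.
Teo free: 09:00-10:25, 10:45-13:20, 14:50-17:40.
Wiremu free: 09:10-11:40, 14:50-17:00 (invert busy blocks within the working day).
Clara ∩ Teo: 09:00-10:25, 10:45-13:20, 14:50-15:35.
Clara ∩ Teo ∩ Wiremu: 09:10-10:25, 10:45-11:40, 14:50-15:35.
The first common window of at least 20 minutes is 09:10-10:25, so the earliest start is 09:10.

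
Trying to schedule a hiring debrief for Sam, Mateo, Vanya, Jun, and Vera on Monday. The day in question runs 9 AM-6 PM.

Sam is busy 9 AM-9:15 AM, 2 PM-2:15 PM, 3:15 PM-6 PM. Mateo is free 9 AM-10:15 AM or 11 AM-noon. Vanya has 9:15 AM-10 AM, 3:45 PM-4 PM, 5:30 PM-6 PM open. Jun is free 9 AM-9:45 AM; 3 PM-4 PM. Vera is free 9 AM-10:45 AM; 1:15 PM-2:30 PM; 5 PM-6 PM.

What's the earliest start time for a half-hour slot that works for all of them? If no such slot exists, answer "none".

Sam free: 09:15-14:00, 14:15-15:15 (invert busy blocks within the working day).
Mateo free: 09:00-10:15, 11:00-12:00.
Vanya free: 09:15-10:00, 15:45-16:00, 17:30-18:00.
Jun free: 09:00-09:45, 15:00-16:00.
Vera free: 09:00-10:45, 13:15-14:30, 17:00-18:00.
Sam ∩ Mateo: 09:15-10:15, 11:00-12:00.
Sam ∩ Mateo ∩ Vanya: 09:15-10:00.
Sam ∩ Mateo ∩ Vanya ∩ Jun: 09:15-09:45.
Sam ∩ Mateo ∩ Vanya ∩ Jun ∩ Vera: 09:15-09:45.
So the common availability across everyone is 09:15-09:45.
The first common window of at least 30 minutes is 09:15-09:45, so the earliest start is 09:15.

09:15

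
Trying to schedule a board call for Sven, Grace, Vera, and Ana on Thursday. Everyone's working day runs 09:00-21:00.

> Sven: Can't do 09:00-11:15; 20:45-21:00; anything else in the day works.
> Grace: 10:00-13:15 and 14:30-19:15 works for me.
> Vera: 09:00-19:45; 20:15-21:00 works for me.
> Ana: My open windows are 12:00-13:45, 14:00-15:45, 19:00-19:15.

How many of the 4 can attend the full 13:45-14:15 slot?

Sven free: 11:15-20:45 (invert busy blocks within the working day).
Grace free: 10:00-13:15, 14:30-19:15.
Vera free: 09:00-19:45, 20:15-21:00.
Ana free: 12:00-13:45, 14:00-15:45, 19:00-19:15.
Sven and Vera can make the full 13:45-14:15 slot — that's 2.

2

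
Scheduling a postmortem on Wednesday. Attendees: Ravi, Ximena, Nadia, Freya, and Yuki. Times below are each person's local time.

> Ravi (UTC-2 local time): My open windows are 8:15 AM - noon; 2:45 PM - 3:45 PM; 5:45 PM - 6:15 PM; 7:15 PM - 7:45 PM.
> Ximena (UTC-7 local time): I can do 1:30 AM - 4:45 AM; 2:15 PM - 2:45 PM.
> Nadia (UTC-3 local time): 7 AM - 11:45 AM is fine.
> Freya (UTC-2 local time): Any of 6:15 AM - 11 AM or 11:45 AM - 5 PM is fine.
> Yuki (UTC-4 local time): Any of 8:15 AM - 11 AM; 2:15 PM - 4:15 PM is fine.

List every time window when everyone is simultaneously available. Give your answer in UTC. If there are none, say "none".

none

Ravi in UTC: 10:15-14:00, 16:45-17:45, 19:45-20:15, 21:15-21:45 (add 2h to convert from UTC-2).
Ximena in UTC: 08:30-11:45, 21:15-21:45 (add 7h to convert from UTC-7).
Nadia in UTC: 10:00-14:45 (add 3h to convert from UTC-3).
Freya in UTC: 08:15-13:00, 13:45-19:00 (add 2h to convert from UTC-2).
Yuki in UTC: 12:15-15:00, 18:15-20:15 (add 4h to convert from UTC-4).
Ravi ∩ Ximena: 10:15-11:45, 21:15-21:45.
Ravi ∩ Ximena ∩ Nadia: 10:15-11:45.
Ravi ∩ Ximena ∩ Nadia ∩ Freya: 10:15-11:45.
Ravi ∩ Ximena ∩ Nadia ∩ Freya ∩ Yuki: ∅.
There is no time when everyone is free.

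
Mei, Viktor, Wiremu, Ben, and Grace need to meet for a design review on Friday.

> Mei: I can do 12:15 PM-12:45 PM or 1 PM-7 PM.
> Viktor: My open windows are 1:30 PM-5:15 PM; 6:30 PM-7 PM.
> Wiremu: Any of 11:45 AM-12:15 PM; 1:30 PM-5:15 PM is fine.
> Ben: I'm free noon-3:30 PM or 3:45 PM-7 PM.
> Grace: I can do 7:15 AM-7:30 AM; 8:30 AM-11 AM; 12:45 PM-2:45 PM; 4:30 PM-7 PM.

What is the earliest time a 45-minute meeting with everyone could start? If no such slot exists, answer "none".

Mei ∩ Viktor: 13:30-17:15, 18:30-19:00.
Mei ∩ Viktor ∩ Wiremu: 13:30-17:15.
Mei ∩ Viktor ∩ Wiremu ∩ Ben: 13:30-15:30, 15:45-17:15.
Mei ∩ Viktor ∩ Wiremu ∩ Ben ∩ Grace: 13:30-14:45, 16:30-17:15.
So the common availability across everyone is 13:30-14:45, 16:30-17:15.
The first common window of at least 45 minutes is 13:30-14:45, so the earliest start is 13:30.

13:30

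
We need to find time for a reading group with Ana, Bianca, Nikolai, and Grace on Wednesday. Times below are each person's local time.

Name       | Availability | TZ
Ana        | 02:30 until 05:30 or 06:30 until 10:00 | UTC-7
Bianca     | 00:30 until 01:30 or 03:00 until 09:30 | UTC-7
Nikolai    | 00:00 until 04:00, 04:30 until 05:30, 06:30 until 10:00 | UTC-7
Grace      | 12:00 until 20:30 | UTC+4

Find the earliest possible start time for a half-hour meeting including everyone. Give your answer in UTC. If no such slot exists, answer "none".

Ana in UTC: 09:30-12:30, 13:30-17:00 (add 7h to convert from UTC-7).
Bianca in UTC: 07:30-08:30, 10:00-16:30 (add 7h to convert from UTC-7).
Nikolai in UTC: 07:00-11:00, 11:30-12:30, 13:30-17:00 (add 7h to convert from UTC-7).
Grace in UTC: 08:00-16:30 (subtract 4h to convert from UTC+4).
Ana ∩ Bianca: 10:00-12:30, 13:30-16:30.
Ana ∩ Bianca ∩ Nikolai: 10:00-11:00, 11:30-12:30, 13:30-16:30.
Ana ∩ Bianca ∩ Nikolai ∩ Grace: 10:00-11:00, 11:30-12:30, 13:30-16:30.
The first common window of at least 30 minutes is 10:00-11:00, so the earliest start is 10:00.

10:00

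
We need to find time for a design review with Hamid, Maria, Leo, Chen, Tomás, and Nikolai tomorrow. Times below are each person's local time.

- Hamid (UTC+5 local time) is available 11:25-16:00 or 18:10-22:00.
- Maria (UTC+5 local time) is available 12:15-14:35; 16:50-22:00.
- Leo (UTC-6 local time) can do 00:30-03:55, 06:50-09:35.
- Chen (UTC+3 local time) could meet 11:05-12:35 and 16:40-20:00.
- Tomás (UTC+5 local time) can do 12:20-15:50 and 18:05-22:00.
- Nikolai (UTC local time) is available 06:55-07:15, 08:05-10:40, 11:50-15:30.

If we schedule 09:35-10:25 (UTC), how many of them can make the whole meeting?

Hamid in UTC: 06:25-11:00, 13:10-17:00 (subtract 5h to convert from UTC+5).
Maria in UTC: 07:15-09:35, 11:50-17:00 (subtract 5h to convert from UTC+5).
Leo in UTC: 06:30-09:55, 12:50-15:35 (add 6h to convert from UTC-6).
Chen in UTC: 08:05-09:35, 13:40-17:00 (subtract 3h to convert from UTC+3).
Tomás in UTC: 07:20-10:50, 13:05-17:00 (subtract 5h to convert from UTC+5).
Nikolai in UTC: 06:55-07:15, 08:05-10:40, 11:50-15:30.
Hamid, Tomás, and Nikolai can make the full 09:35-10:25 slot — that's 3.

3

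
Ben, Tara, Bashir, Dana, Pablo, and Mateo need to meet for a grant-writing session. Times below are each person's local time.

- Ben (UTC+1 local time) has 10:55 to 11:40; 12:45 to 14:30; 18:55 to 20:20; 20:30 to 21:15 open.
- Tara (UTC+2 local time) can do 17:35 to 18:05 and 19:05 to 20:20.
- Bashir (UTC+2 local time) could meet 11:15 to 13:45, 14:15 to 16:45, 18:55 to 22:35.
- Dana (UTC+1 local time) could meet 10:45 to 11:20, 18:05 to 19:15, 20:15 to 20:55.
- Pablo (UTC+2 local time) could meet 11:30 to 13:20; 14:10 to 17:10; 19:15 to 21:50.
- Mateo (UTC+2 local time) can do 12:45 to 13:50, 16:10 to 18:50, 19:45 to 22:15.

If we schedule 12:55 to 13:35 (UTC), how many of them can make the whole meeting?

Ben in UTC: 09:55-10:40, 11:45-13:30, 17:55-19:20, 19:30-20:15 (subtract 1h to convert from UTC+1).
Tara in UTC: 15:35-16:05, 17:05-18:20 (subtract 2h to convert from UTC+2).
Bashir in UTC: 09:15-11:45, 12:15-14:45, 16:55-20:35 (subtract 2h to convert from UTC+2).
Dana in UTC: 09:45-10:20, 17:05-18:15, 19:15-19:55 (subtract 1h to convert from UTC+1).
Pablo in UTC: 09:30-11:20, 12:10-15:10, 17:15-19:50 (subtract 2h to convert from UTC+2).
Mateo in UTC: 10:45-11:50, 14:10-16:50, 17:45-20:15 (subtract 2h to convert from UTC+2).
Bashir and Pablo can make the full 12:55-13:35 slot — that's 2.

2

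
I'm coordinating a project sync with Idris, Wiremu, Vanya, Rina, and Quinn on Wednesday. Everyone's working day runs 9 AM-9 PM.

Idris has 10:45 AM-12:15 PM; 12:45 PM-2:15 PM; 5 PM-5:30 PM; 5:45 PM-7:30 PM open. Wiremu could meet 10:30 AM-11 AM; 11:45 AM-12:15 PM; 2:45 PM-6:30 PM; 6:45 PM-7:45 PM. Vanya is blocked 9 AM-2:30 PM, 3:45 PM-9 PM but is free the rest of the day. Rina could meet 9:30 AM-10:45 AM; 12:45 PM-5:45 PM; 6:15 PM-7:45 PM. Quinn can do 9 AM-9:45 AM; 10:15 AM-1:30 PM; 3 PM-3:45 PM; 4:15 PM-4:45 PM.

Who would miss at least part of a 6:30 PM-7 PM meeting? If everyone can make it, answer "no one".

Idris free: 10:45-12:15, 12:45-14:15, 17:00-17:30, 17:45-19:30.
Wiremu free: 10:30-11:00, 11:45-12:15, 14:45-18:30, 18:45-19:45.
Vanya free: 14:30-15:45 (invert busy blocks within the working day).
Rina free: 09:30-10:45, 12:45-17:45, 18:15-19:45.
Quinn free: 09:00-09:45, 10:15-13:30, 15:00-15:45, 16:15-16:45.
Idris: free for 18:30-19:00. Wiremu: not fully free for 18:30-19:00. Vanya: not fully free for 18:30-19:00. Rina: free for 18:30-19:00. Quinn: not fully free for 18:30-19:00.

Quinn, Vanya, Wiremu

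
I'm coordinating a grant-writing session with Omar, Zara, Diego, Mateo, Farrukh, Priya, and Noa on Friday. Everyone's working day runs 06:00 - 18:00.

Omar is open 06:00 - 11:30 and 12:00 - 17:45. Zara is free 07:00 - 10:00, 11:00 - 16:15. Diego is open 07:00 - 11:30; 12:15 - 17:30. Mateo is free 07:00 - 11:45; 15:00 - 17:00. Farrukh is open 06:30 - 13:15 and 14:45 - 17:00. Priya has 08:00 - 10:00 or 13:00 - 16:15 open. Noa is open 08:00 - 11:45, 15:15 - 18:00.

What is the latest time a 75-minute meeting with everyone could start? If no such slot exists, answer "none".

Omar ∩ Zara: 07:00-10:00, 11:00-11:30, 12:00-16:15.
Omar ∩ Zara ∩ Diego: 07:00-10:00, 11:00-11:30, 12:15-16:15.
Omar ∩ Zara ∩ Diego ∩ Mateo: 07:00-10:00, 11:00-11:30, 15:00-16:15.
Omar ∩ Zara ∩ Diego ∩ Mateo ∩ Farrukh: 07:00-10:00, 11:00-11:30, 15:00-16:15.
Omar ∩ Zara ∩ Diego ∩ Mateo ∩ Farrukh ∩ Priya: 08:00-10:00, 15:00-16:15.
Omar ∩ Zara ∩ Diego ∩ Mateo ∩ Farrukh ∩ Priya ∩ Noa: 08:00-10:00, 15:15-16:15.
The last common window of at least 75 minutes is 08:00-10:00; a 75-minute meeting can start as late as 08:45 and still end by 10:00.

08:45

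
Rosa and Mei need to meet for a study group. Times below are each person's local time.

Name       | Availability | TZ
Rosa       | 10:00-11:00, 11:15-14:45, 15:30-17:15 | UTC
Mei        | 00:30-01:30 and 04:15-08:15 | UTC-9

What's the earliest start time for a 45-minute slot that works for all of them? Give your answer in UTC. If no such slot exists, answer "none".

13:15

Rosa in UTC: 10:00-11:00, 11:15-14:45, 15:30-17:15.
Mei in UTC: 09:30-10:30, 13:15-17:15 (add 9h to convert from UTC-9).
Rosa ∩ Mei: 10:00-10:30, 13:15-14:45, 15:30-17:15.
The first common window of at least 45 minutes is 13:15-14:45, so the earliest start is 13:15.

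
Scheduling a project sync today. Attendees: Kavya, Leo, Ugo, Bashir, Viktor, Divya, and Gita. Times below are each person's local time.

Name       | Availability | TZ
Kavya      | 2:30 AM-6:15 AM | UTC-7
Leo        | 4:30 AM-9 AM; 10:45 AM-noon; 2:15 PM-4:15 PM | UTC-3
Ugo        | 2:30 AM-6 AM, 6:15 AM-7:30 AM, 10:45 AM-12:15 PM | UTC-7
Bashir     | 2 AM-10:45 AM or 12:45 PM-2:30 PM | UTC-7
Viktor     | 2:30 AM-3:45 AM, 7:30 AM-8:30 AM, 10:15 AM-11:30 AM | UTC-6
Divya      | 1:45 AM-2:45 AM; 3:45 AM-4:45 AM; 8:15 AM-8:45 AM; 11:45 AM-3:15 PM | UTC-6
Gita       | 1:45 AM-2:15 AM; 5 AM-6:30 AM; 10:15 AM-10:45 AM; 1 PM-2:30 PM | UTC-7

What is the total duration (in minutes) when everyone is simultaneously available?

Kavya in UTC: 09:30-13:15 (add 7h to convert from UTC-7).
Leo in UTC: 07:30-12:00, 13:45-15:00, 17:15-19:15 (add 3h to convert from UTC-3).
Ugo in UTC: 09:30-13:00, 13:15-14:30, 17:45-19:15 (add 7h to convert from UTC-7).
Bashir in UTC: 09:00-17:45, 19:45-21:30 (add 7h to convert from UTC-7).
Viktor in UTC: 08:30-09:45, 13:30-14:30, 16:15-17:30 (add 6h to convert from UTC-6).
Divya in UTC: 07:45-08:45, 09:45-10:45, 14:15-14:45, 17:45-21:15 (add 6h to convert from UTC-6).
Gita in UTC: 08:45-09:15, 12:00-13:30, 17:15-17:45, 20:00-21:30 (add 7h to convert from UTC-7).
Kavya ∩ Leo: 09:30-12:00.
Kavya ∩ Leo ∩ Ugo: 09:30-12:00.
Kavya ∩ Leo ∩ Ugo ∩ Bashir: 09:30-12:00.
Kavya ∩ Leo ∩ Ugo ∩ Bashir ∩ Viktor: 09:30-09:45.
Kavya ∩ Leo ∩ Ugo ∩ Bashir ∩ Viktor ∩ Divya: ∅.
Kavya ∩ Leo ∩ Ugo ∩ Bashir ∩ Viktor ∩ Divya ∩ Gita: ∅.
There is no time when everyone is free.
There is no common window, so the total is 0 minutes.

0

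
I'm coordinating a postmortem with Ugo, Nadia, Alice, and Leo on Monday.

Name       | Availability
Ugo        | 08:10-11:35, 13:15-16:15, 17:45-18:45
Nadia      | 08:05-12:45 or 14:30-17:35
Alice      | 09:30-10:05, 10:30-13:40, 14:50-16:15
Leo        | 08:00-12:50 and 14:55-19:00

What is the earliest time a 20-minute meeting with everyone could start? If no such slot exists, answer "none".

Ugo ∩ Nadia: 08:10-11:35, 14:30-16:15.
Ugo ∩ Nadia ∩ Alice: 09:30-10:05, 10:30-11:35, 14:50-16:15.
Ugo ∩ Nadia ∩ Alice ∩ Leo: 09:30-10:05, 10:30-11:35, 14:55-16:15.
The first common window of at least 20 minutes is 09:30-10:05, so the earliest start is 09:30.

09:30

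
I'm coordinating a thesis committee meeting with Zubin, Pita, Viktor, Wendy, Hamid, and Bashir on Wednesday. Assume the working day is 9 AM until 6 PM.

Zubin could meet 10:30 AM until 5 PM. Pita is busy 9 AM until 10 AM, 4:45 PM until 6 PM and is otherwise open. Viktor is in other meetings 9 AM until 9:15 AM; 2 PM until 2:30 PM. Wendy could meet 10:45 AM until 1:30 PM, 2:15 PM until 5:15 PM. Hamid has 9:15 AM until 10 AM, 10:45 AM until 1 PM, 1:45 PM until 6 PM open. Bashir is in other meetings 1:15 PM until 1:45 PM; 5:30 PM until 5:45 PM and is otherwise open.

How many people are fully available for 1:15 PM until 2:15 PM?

2

Zubin free: 10:30-17:00.
Pita free: 10:00-16:45 (invert busy blocks within the working day).
Viktor free: 09:15-14:00, 14:30-18:00 (invert busy blocks within the working day).
Wendy free: 10:45-13:30, 14:15-17:15.
Hamid free: 09:15-10:00, 10:45-13:00, 13:45-18:00.
Bashir free: 09:00-13:15, 13:45-17:30, 17:45-18:00 (invert busy blocks within the working day).
Zubin and Pita can make the full 13:15-14:15 slot — that's 2.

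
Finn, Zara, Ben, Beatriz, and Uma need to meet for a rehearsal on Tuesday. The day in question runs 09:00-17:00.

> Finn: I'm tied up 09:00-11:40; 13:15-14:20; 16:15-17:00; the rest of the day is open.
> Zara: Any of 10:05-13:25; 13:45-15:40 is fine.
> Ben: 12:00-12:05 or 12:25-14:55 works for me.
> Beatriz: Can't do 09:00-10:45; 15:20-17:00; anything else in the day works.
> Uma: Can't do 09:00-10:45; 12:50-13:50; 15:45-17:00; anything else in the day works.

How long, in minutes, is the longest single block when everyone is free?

Finn free: 11:40-13:15, 14:20-16:15 (invert busy blocks within the working day).
Zara free: 10:05-13:25, 13:45-15:40.
Ben free: 12:00-12:05, 12:25-14:55.
Beatriz free: 10:45-15:20 (invert busy blocks within the working day).
Uma free: 10:45-12:50, 13:50-15:45 (invert busy blocks within the working day).
Finn ∩ Zara: 11:40-13:15, 14:20-15:40.
Finn ∩ Zara ∩ Ben: 12:00-12:05, 12:25-13:15, 14:20-14:55.
Finn ∩ Zara ∩ Ben ∩ Beatriz: 12:00-12:05, 12:25-13:15, 14:20-14:55.
Finn ∩ Zara ∩ Ben ∩ Beatriz ∩ Uma: 12:00-12:05, 12:25-12:50, 14:20-14:55.
The longest is 14:20-14:55 at 35 minutes.

35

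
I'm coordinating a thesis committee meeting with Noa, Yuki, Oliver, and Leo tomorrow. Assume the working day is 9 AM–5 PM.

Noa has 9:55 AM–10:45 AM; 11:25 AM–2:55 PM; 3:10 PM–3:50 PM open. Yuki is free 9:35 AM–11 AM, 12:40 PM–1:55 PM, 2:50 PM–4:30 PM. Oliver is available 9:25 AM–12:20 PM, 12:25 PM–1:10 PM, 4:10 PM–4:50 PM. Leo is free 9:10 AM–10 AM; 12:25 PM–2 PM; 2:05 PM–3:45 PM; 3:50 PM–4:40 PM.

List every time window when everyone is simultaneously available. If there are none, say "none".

09:55-10:00, 12:40-13:10

Noa ∩ Yuki: 09:55-10:45, 12:40-13:55, 14:50-14:55, 15:10-15:50.
Noa ∩ Yuki ∩ Oliver: 09:55-10:45, 12:40-13:10.
Noa ∩ Yuki ∩ Oliver ∩ Leo: 09:55-10:00, 12:40-13:10.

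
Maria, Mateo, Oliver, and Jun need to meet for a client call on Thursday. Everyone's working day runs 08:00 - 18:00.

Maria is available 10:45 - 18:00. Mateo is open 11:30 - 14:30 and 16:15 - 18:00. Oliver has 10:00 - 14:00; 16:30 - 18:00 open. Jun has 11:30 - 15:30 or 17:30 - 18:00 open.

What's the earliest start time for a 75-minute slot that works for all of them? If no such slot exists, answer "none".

11:30

Maria ∩ Mateo: 11:30-14:30, 16:15-18:00.
Maria ∩ Mateo ∩ Oliver: 11:30-14:00, 16:30-18:00.
Maria ∩ Mateo ∩ Oliver ∩ Jun: 11:30-14:00, 17:30-18:00.
So the common availability across everyone is 11:30-14:00, 17:30-18:00.
The first common window of at least 75 minutes is 11:30-14:00, so the earliest start is 11:30.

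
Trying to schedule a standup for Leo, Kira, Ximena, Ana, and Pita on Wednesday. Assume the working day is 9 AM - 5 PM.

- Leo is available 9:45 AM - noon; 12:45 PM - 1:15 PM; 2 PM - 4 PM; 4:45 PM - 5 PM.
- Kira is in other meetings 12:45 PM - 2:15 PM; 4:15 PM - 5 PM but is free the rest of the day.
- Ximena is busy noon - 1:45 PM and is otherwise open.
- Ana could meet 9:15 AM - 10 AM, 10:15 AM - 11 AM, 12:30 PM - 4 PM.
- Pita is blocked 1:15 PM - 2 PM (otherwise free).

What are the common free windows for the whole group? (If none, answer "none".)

Leo free: 09:45-12:00, 12:45-13:15, 14:00-16:00, 16:45-17:00.
Kira free: 09:00-12:45, 14:15-16:15 (invert busy blocks within the working day).
Ximena free: 09:00-12:00, 13:45-17:00 (invert busy blocks within the working day).
Ana free: 09:15-10:00, 10:15-11:00, 12:30-16:00.
Pita free: 09:00-13:15, 14:00-17:00 (invert busy blocks within the working day).
Leo ∩ Kira: 09:45-12:00, 14:15-16:00.
Leo ∩ Kira ∩ Ximena: 09:45-12:00, 14:15-16:00.
Leo ∩ Kira ∩ Ximena ∩ Ana: 09:45-10:00, 10:15-11:00, 14:15-16:00.
Leo ∩ Kira ∩ Ximena ∩ Ana ∩ Pita: 09:45-10:00, 10:15-11:00, 14:15-16:00.
Those are the intersection windows.

09:45-10:00, 10:15-11:00, 14:15-16:00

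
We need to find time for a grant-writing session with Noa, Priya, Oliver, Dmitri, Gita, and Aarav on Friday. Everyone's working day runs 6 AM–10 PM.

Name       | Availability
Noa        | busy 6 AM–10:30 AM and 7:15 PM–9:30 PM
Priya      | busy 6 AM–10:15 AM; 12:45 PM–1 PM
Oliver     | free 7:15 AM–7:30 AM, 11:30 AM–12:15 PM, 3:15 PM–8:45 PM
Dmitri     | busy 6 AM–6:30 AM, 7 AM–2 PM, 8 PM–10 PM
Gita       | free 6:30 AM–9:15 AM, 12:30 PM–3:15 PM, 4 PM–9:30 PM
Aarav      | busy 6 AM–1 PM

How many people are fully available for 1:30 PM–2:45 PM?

4

Noa free: 10:30-19:15, 21:30-22:00 (invert busy blocks within the working day).
Priya free: 10:15-12:45, 13:00-22:00 (invert busy blocks within the working day).
Oliver free: 07:15-07:30, 11:30-12:15, 15:15-20:45.
Dmitri free: 06:30-07:00, 14:00-20:00 (invert busy blocks within the working day).
Gita free: 06:30-09:15, 12:30-15:15, 16:00-21:30.
Aarav free: 13:00-22:00 (invert busy blocks within the working day).
Noa, Priya, Gita, and Aarav can make the full 13:30-14:45 slot — that's 4.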